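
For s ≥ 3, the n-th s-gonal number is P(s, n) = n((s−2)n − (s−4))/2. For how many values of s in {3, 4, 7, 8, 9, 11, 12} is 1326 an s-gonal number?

1

s = 3: P(3, 51) = 1326. ✓
s = 4: P(4, 36) = 1296 and P(4, 37) = 1369; 1326 is not s-gonal.
s = 7: P(7, 23) = 1288 and P(7, 24) = 1404; 1326 is not s-gonal.
s = 8: P(8, 21) = 1281 and P(8, 22) = 1408; 1326 is not s-gonal.
s = 9: P(9, 19) = 1216 and P(9, 20) = 1350; 1326 is not s-gonal.
s = 11: P(11, 17) = 1241 and P(11, 18) = 1395; 1326 is not s-gonal.
s = 12: P(12, 16) = 1216 and P(12, 17) = 1377; 1326 is not s-gonal.
Hits: s ∈ {3} → 1.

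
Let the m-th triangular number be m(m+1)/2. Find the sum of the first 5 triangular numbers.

Σ i(i+1)/2 = (Σi² + Σi) / 2 over i = 1..5.
Σi = 15 and Σi² = 55.
(1·55 + 1·15) / 2 = 70/2 = 35.

35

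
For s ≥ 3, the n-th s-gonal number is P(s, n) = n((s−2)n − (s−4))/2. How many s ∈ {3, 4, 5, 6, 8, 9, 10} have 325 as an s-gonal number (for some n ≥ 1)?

s = 3: P(3, 25) = 325. ✓
s = 4: P(4, 18) = 324 and P(4, 19) = 361; 325 is not s-gonal.
s = 5: P(5, 14) = 287 and P(5, 15) = 330; 325 is not s-gonal.
s = 6: P(6, 13) = 325. ✓
s = 8: P(8, 10) = 280 and P(8, 11) = 341; 325 is not s-gonal.
s = 9: P(9, 10) = 325. ✓
s = 10: P(10, 9) = 297 and P(10, 10) = 370; 325 is not s-gonal.
Hits: s ∈ {3, 6, 9} → 3.

3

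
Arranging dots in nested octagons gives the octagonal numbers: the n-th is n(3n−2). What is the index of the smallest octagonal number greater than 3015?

33

Solve n(3n−2) > 3015 for integer n.
The largest n with value ≤ 3015 is 32 (since 3008 ≤ 3015 < 3201), so the first above is n = 33, value 3201.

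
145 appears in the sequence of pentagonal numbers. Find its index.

Set n(3n−1)/2 = 145, giving 3n² − n − 290 = 0.
The discriminant is 1 + 24·145 = 3481, and √3481 = 59.
So n = (1 + 59) / 6 = 60/6 = 10.

10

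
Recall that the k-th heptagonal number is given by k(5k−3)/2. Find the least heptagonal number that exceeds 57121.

57532

Solve n(5n−3)/2 > 57121 for integer n.
The largest n with value ≤ 57121 is 151 (since 56776 ≤ 57121 < 57532), so the first above is n = 152, value 57532.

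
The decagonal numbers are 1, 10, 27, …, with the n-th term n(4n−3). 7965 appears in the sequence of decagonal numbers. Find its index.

Set n(4n−3) = 7965, giving 4n² − 3n − 7965 = 0.
The discriminant is 9 + 16·7965 = 127449, and √127449 = 357.
So n = (3 + 357) / 8 = 360/8 = 45.
Check: 45·(4·45 − 3) = 7965. ✓

45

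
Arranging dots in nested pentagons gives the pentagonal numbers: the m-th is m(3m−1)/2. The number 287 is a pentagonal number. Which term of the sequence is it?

Set n(3n−1)/2 = 287, giving 3n² − n − 574 = 0.
The discriminant is 1 + 24·287 = 6889, and √6889 = 83.
So n = (1 + 83) / 6 = 84/6 = 14.
Check: 14·(3·14 − 1)/2 = 287. ✓

14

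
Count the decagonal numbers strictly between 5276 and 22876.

The n-th decagonal number is n(4n−3).
Smallest index with value > 5276: n = 37 (giving 5365).
Largest index with value < 22876: n = 75 (giving 22275).
Indices 37 through 75: 39 terms.

39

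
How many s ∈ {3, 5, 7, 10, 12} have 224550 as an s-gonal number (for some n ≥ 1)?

1

s = 3: P(3, 669) = 224115 and P(3, 670) = 224785; 224550 is not s-gonal.
s = 5: P(5, 387) = 224460 and P(5, 388) = 225622; 224550 is not s-gonal.
s = 7: P(7, 300) = 224550. ✓
s = 10: P(10, 237) = 223965 and P(10, 238) = 225862; 224550 is not s-gonal.
s = 12: P(12, 212) = 223872 and P(12, 213) = 225993; 224550 is not s-gonal.
Hits: s ∈ {7} → 1.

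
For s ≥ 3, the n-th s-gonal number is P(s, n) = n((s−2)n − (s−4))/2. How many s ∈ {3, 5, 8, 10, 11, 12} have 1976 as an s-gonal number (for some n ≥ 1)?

1

s = 3: P(3, 62) = 1953 and P(3, 63) = 2016; 1976 is not s-gonal.
s = 5: P(5, 36) = 1926 and P(5, 37) = 2035; 1976 is not s-gonal.
s = 8: P(8, 26) = 1976. ✓
s = 10: P(10, 22) = 1870 and P(10, 23) = 2047; 1976 is not s-gonal.
s = 11: P(11, 21) = 1911 and P(11, 22) = 2101; 1976 is not s-gonal.
s = 12: P(12, 20) = 1920 and P(12, 21) = 2121; 1976 is not s-gonal.
Hits: s ∈ {8} → 1.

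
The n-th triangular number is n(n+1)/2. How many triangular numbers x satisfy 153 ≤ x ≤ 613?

18

The n-th triangular number is n(n+1)/2.
Smallest index with value ≥ 153: n = 17 (giving 153).
Largest index with value ≤ 613: n = 34 (giving 595).
Indices 17 through 34: 18 terms.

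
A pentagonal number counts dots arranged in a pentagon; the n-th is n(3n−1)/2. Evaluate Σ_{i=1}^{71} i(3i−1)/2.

181476

Σ i(3i−1)/2 = (3Σi² − Σi) / 2 over i = 1..71.
Σi = 2556 and Σi² = 121836.
(3·121836 − 1·2556) / 2 = 362952/2 = 181476.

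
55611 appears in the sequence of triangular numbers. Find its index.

Set n(n+1)/2 = 55611, giving n² + n − 111222 = 0.
The discriminant is 1 + 8·55611 = 444889, and √444889 = 667.
So n = (-1 + 667) / 2 = 666/2 = 333.
Check: 333·334/2 = 55611. ✓

333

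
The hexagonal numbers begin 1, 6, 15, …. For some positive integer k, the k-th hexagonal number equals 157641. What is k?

Set n(2n−1) = 157641, giving 2n² − n − 157641 = 0.
The discriminant is 1 + 8·157641 = 1261129, and √1261129 = 1123.
So n = (1 + 1123) / 4 = 1124/4 = 281.

281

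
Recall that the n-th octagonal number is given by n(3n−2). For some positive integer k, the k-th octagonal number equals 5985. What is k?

Set n(3n−2) = 5985, giving 3n² − 2n − 5985 = 0.
The discriminant is 4 + 12·5985 = 71824, and √71824 = 268.
So n = (2 + 268) / 6 = 270/6 = 45.
Check: 45·(3·45 − 2) = 5985. ✓

45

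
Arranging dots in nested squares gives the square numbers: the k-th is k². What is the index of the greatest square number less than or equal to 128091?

357

Solve n² ≤ 128091 for integer n.
n = 357 gives 127449 ≤ 128091, while n = 358 gives 128164 > 128091; so the answer is index 357.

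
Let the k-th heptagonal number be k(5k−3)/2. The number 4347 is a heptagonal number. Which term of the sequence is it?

Set n(5n−3)/2 = 4347, giving 5n² − 3n − 8694 = 0.
The discriminant is 9 + 40·4347 = 173889, and √173889 = 417.
So n = (3 + 417) / 10 = 420/10 = 42.

42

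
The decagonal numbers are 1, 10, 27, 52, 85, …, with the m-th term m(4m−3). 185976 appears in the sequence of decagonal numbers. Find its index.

Set n(4n−3) = 185976, giving 4n² − 3n − 185976 = 0.
The discriminant is 9 + 16·185976 = 2975625, and √2975625 = 1725.
So n = (3 + 1725) / 8 = 1728/8 = 216.

216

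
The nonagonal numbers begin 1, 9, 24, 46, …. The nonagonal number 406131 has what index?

341

Set n(7n−5)/2 = 406131, giving 7n² − 5n − 812262 = 0.
The discriminant is 25 + 56·406131 = 22743361, and √22743361 = 4769.
So n = (5 + 4769) / 14 = 4774/14 = 341.
Check: 341·(7·341 − 5)/2 = 406131. ✓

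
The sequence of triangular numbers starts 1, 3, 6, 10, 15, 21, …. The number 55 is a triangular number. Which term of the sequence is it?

Set n(n+1)/2 = 55, giving n² + n − 110 = 0.
The discriminant is 1 + 8·55 = 441, and √441 = 21.
So n = (-1 + 21) / 2 = 20/2 = 10.

10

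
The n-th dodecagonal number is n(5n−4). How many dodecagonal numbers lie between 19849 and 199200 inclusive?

The n-th dodecagonal number is n(5n−4).
Smallest index with value ≥ 19849: n = 64 (giving 20224).
Largest index with value ≤ 199200: n = 200 (giving 199200).
Indices 64 through 200: 137 terms.

137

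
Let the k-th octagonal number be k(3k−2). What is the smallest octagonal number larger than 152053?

Solve n(3n−2) > 152053 for integer n.
The largest n with value ≤ 152053 is 225 (since 151425 ≤ 152053 < 152776), so the first above is n = 226, value 152776.

152776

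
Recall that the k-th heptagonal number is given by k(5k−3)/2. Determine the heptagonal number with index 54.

The 54th heptagonal number is n(5n−3)/2 with n = 54.
54·(5·54 − 3)/2 = 54·267/2 = 7209.

7209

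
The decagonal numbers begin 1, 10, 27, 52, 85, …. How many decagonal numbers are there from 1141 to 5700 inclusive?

The n-th decagonal number is n(4n−3).
Smallest index with value ≥ 1141: n = 18 (giving 1242).
Largest index with value ≤ 5700: n = 38 (giving 5662).
Indices 18 through 38: 21 terms.

21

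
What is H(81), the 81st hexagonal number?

The 81st hexagonal number is n(2n−1) with n = 81.
81·(2·81 − 1) = 81·161 = 13041.

13041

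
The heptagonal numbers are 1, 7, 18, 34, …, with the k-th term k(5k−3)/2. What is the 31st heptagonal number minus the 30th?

Consecutive heptagonal numbers differ by 5n − 4: here 5·31 − 4 = 151.

151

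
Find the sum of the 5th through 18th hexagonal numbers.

Σ i(2i−1) = 2Σi² − Σi over i = 5..18.
Σi = 171 − 10 = 161 and Σi² = 2109 − 30 = 2079.
2·2079 − 1·161 = 3997.

3997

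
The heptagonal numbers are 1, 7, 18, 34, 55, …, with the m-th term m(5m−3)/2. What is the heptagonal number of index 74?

13579

74·(5·74 − 3)/2 = 74·367/2 = 13579.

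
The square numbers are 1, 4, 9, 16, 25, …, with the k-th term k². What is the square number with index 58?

The 58th square number is n² with n = 58.
58² = 3364.

3364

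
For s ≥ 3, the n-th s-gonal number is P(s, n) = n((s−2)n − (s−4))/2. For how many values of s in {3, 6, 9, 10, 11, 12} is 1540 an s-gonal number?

3

s = 3: P(3, 55) = 1540. ✓
s = 6: P(6, 28) = 1540. ✓
s = 9: P(9, 21) = 1491 and P(9, 22) = 1639; 1540 is not s-gonal.
s = 10: P(10, 20) = 1540. ✓
s = 11: P(11, 18) = 1395 and P(11, 19) = 1558; 1540 is not s-gonal.
s = 12: P(12, 17) = 1377 and P(12, 18) = 1548; 1540 is not s-gonal.
Hits: s ∈ {3, 6, 10} → 3.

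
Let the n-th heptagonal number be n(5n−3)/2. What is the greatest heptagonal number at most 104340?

103734

Solve n(5n−3)/2 ≤ 104340 for integer n.
n = 204 gives 103734 ≤ 104340, while n = 205 gives 104755 > 104340; so the answer is 103734.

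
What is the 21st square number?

441

The 21st square number is n² with n = 21.
21² = 441.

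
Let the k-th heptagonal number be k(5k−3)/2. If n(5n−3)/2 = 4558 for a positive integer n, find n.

43

Set n(5n−3)/2 = 4558, giving 5n² − 3n − 9116 = 0.
So n = (3 + 427) / 10 = 430/10 = 43.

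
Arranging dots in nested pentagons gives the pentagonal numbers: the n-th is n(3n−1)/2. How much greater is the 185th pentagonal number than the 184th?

553

Consecutive pentagonal numbers differ by 3n − 2: here 3·185 − 2 = 553.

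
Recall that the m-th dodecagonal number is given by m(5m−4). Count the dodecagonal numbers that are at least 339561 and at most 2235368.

The n-th dodecagonal number is n(5n−4).
Smallest index with value ≥ 339561: n = 261 (giving 339561).
Largest index with value ≤ 2235368: n = 669 (giving 2235129).
Indices 261 through 669: 409 terms.

409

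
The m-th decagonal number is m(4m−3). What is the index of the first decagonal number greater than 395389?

315

Solve n(4n−3) > 395389 for integer n.
The largest n with value ≤ 395389 is 314 (since 393442 ≤ 395389 < 395955), so the first above is n = 315, value 395955.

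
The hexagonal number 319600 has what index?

400

Set n(2n−1) = 319600, giving 2n² − n − 319600 = 0.
So n = (1 + 1599) / 4 = 1600/4 = 400.
Check: 400·(2·400 − 1) = 319600. ✓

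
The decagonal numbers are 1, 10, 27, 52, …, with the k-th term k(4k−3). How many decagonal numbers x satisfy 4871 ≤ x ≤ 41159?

The n-th decagonal number is n(4n−3).
Smallest index with value ≥ 4871: n = 36 (giving 5076).
Largest index with value ≤ 41159: n = 101 (giving 40501).
Indices 36 through 101: 66 terms.

66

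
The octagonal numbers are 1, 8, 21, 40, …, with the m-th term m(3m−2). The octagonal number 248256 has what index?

Set n(3n−2) = 248256, giving 3n² − 2n − 248256 = 0.
The discriminant is 4 + 12·248256 = 2979076, and √2979076 = 1726.
So n = (2 + 1726) / 6 = 1728/6 = 288.

288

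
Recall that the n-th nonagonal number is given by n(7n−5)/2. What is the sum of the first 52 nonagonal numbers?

Σ i(7i−5)/2 = (7Σi² − 5Σi) / 2 over i = 1..52.
Σi = 1378 and Σi² = 48230.
(7·48230 − 5·1378) / 2 = 330720/2 = 165360.

165360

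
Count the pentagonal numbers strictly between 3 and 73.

6

The n-th pentagonal number is n(3n−1)/2.
Smallest index with value > 3: n = 2 (giving 5).
Largest index with value < 73: n = 7 (giving 70).
Indices 2 through 7: 6 terms.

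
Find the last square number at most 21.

Solve n² ≤ 21 for integer n.
n = 4 gives 16 ≤ 21, while n = 5 gives 25 > 21; so the answer is 16.

16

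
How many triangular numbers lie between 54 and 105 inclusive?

5

The n-th triangular number is n(n+1)/2.
Smallest index with value ≥ 54: n = 10 (giving 55).
Largest index with value ≤ 105: n = 14 (giving 105).
Indices 10 through 14: 5 terms.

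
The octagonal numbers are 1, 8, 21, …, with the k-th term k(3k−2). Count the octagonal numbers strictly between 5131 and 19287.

The n-th octagonal number is n(3n−2).
Smallest index with value > 5131: n = 42 (giving 5208).
Largest index with value < 19287: n = 80 (giving 19040).
Indices 42 through 80: 39 terms.

39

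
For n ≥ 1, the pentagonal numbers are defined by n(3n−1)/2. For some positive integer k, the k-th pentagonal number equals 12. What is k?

Set n(3n−1)/2 = 12, giving 3n² − n − 24 = 0.
The discriminant is 1 + 24·12 = 289, and √289 = 17.
So n = (1 + 17) / 6 = 18/6 = 3.

3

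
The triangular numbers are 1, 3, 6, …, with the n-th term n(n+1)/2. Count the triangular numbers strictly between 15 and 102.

8

The n-th triangular number is n(n+1)/2.
Smallest index with value > 15: n = 6 (giving 21).
Largest index with value < 102: n = 13 (giving 91).
Indices 6 through 13: 8 terms.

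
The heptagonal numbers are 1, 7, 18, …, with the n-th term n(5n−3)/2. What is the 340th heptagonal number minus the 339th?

Consecutive heptagonal numbers differ by 5n − 4: here 5·340 − 4 = 1696.

1696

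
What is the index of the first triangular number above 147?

Solve n(n+1)/2 > 147 for integer n.
The largest n with value ≤ 147 is 16 (since 136 ≤ 147 < 153), so the first above is n = 17, value 153.

17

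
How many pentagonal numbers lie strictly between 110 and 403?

8

The n-th pentagonal number is n(3n−1)/2.
Smallest index with value > 110: n = 9 (giving 117).
Largest index with value < 403: n = 16 (giving 376).
Indices 9 through 16: 8 terms.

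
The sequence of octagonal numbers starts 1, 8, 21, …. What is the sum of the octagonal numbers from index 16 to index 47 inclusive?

Σ i(3i−2) = 3Σi² − 2Σi over i = 16..47.
Σi = 1128 − 120 = 1008 and Σi² = 35720 − 1240 = 34480.
3·34480 − 2·1008 = 101424.

101424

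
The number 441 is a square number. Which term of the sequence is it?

We need n² = 441, so n = √441 = 21.
Check: 21² = 441. ✓

21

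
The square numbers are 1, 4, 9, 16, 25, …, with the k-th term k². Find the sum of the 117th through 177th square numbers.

Σ_{i=117}^{177} i² = 1864105 − 527046 = 1337059.

1337059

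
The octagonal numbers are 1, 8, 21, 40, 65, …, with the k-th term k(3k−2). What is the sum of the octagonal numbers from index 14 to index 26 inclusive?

15626

Σ i(3i−2) = 3Σi² − 2Σi over i = 14..26.
Σi = 351 − 91 = 260 and Σi² = 6201 − 819 = 5382.
3·5382 − 2·260 = 15626.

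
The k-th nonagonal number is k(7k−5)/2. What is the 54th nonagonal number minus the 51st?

54·(7·54 − 5)/2 = 10071 and 51·(7·51 − 5)/2 = 8976.
Difference: 10071 − 8976 = 1095.

1095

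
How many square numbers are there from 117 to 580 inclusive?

14

The n-th square number is n².
Smallest index with value ≥ 117: n = 11 (giving 121).
Largest index with value ≤ 580: n = 24 (giving 576).
Indices 11 through 24: 14 terms.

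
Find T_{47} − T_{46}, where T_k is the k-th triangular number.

47

Consecutive triangular numbers differ by n: T_{47} − T_{46} = 47.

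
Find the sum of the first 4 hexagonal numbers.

Σ i(2i−1) = 2Σi² − Σi over i = 1..4.
Σi = 10 and Σi² = 30.
2·30 − 1·10 = 50.

50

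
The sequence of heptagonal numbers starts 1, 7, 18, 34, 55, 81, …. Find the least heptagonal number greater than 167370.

Solve n(5n−3)/2 > 167370 for integer n.
The largest n with value ≤ 167370 is 259 (since 167314 ≤ 167370 < 168610), so the first above is n = 260, value 168610.

168610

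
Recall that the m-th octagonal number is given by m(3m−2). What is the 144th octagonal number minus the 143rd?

Consecutive octagonal numbers differ by 6n − 5: here 6·144 − 5 = 859.

859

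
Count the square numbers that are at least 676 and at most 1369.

12

The n-th square number is n².
Smallest index with value ≥ 676: n = 26 (giving 676).
Largest index with value ≤ 1369: n = 37 (giving 1369).
Indices 26 through 37: 12 terms.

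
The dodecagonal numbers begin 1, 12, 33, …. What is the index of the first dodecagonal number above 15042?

56

Solve n(5n−4) > 15042 for integer n.
The largest n with value ≤ 15042 is 55 (since 14905 ≤ 15042 < 15456), so the first above is n = 56, value 15456.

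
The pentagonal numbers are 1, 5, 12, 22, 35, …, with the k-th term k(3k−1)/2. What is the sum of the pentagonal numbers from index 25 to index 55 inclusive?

77500

Σ i(3i−1)/2 = (3Σi² − Σi) / 2 over i = 25..55.
Σi = 1540 − 300 = 1240 and Σi² = 56980 − 4900 = 52080.
(3·52080 − 1·1240) / 2 = 155000/2 = 77500.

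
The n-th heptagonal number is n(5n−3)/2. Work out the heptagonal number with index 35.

3010

The 35th heptagonal number is n(5n−3)/2 with n = 35.
35·(5·35 − 3)/2 = 35·172/2 = 35·86 = 3010.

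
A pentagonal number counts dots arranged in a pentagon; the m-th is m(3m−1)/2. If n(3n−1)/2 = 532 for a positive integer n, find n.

19

Set n(3n−1)/2 = 532, giving 3n² − n − 1064 = 0.
So n = (1 + 113) / 6 = 114/6 = 19.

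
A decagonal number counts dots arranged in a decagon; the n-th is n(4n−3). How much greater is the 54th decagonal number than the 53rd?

Consecutive decagonal numbers differ by 8n − 7: here 8·54 − 7 = 425.

425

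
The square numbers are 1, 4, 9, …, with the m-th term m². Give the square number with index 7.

49

The 7th square number is n² with n = 7.
7² = 49.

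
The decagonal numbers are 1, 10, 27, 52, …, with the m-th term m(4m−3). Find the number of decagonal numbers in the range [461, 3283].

The n-th decagonal number is n(4n−3).
Smallest index with value ≥ 461: n = 12 (giving 540).
Largest index with value ≤ 3283: n = 29 (giving 3277).
Indices 12 through 29: 18 terms.

18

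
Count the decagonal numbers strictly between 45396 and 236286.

137

The n-th decagonal number is n(4n−3).
Smallest index with value > 45396: n = 107 (giving 45475).
Largest index with value < 236286: n = 243 (giving 235467).
Indices 107 through 243: 137 terms.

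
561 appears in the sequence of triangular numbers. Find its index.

Set n(n+1)/2 = 561, giving n² + n − 1122 = 0.
The discriminant is 1 + 8·561 = 4489, and √4489 = 67.
So n = (-1 + 67) / 2 = 66/2 = 33.
Check: 33·34/2 = 561. ✓

33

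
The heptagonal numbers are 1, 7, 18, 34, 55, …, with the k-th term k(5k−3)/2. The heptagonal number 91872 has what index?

Set n(5n−3)/2 = 91872, giving 5n² − 3n − 183744 = 0.
The discriminant is 9 + 40·91872 = 3674889, and √3674889 = 1917.
So n = (3 + 1917) / 10 = 1920/10 = 192.

192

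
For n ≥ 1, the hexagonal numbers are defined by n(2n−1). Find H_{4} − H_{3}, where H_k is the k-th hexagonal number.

Consecutive hexagonal numbers differ by 4n − 3: here 4·4 − 3 = 13.

13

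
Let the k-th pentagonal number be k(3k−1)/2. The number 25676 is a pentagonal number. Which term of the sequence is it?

Set n(3n−1)/2 = 25676, giving 3n² − n − 51352 = 0.
The discriminant is 1 + 24·25676 = 616225, and √616225 = 785.
So n = (1 + 785) / 6 = 786/6 = 131.
Check: 131·(3·131 − 1)/2 = 25676. ✓

131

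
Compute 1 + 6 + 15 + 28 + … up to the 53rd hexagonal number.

Σ i(2i−1) = 2Σi² − Σi over i = 1..53.
Σi = 1431 and Σi² = 51039.
2·51039 − 1·1431 = 100647.

100647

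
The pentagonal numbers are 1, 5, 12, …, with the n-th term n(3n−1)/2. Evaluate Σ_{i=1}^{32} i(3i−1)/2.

16896

Σ i(3i−1)/2 = (3Σi² − Σi) / 2 over i = 1..32.
Σi = 528 and Σi² = 11440.
(3·11440 − 1·528) / 2 = 33792/2 = 16896.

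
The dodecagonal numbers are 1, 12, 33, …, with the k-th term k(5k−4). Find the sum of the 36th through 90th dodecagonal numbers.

1146915

Σ i(5i−4) = 5Σi² − 4Σi over i = 36..90.
Σi = 4095 − 630 = 3465 and Σi² = 247065 − 14910 = 232155.
5·232155 − 4·3465 = 1146915.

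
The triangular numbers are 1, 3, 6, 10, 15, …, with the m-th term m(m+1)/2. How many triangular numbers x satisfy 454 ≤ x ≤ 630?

The n-th triangular number is n(n+1)/2.
Smallest index with value ≥ 454: n = 30 (giving 465).
Largest index with value ≤ 630: n = 35 (giving 630).
Indices 30 through 35: 6 terms.

6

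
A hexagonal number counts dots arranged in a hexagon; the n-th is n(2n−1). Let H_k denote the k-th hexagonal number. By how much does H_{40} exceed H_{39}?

157

Consecutive hexagonal numbers differ by 4n − 3: here 4·40 − 3 = 157.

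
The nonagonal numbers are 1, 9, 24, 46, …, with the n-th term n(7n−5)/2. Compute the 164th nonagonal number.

93726

The 164th nonagonal number is n(7n−5)/2 with n = 164.
164·(7·164 − 5)/2 = 164·1143/2 = 93726.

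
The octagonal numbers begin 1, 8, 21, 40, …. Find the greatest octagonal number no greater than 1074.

Solve n(3n−2) ≤ 1074 for integer n.
n = 19 gives 1045 ≤ 1074, while n = 20 gives 1160 > 1074; so the answer is 1045.

1045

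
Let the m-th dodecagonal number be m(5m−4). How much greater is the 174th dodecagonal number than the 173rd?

1731

Consecutive dodecagonal numbers differ by 10n − 9: here 10·174 − 9 = 1731.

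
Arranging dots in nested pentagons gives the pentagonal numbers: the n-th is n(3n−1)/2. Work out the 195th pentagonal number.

56940

195·(3·195 − 1)/2 = 195·584/2 = 195·292 = 56940.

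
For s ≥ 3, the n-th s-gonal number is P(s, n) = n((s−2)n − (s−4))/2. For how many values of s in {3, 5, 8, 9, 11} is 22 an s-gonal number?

s = 3: P(3, 6) = 21 and P(3, 7) = 28; 22 is not s-gonal.
s = 5: P(5, 4) = 22. ✓
s = 8: P(8, 3) = 21 and P(8, 4) = 40; 22 is not s-gonal.
s = 9: P(9, 2) = 9 and P(9, 3) = 24; 22 is not s-gonal.
s = 11: P(11, 2) = 11 and P(11, 3) = 30; 22 is not s-gonal.
Hits: s ∈ {5} → 1.

1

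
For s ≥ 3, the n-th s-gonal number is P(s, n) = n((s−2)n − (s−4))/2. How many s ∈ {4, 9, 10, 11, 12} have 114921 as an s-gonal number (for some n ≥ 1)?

1

s = 4: P(4, 339) = 114921. ✓
s = 9: P(9, 181) = 114211 and P(9, 182) = 115479; 114921 is not s-gonal.
s = 10: P(10, 169) = 113737 and P(10, 170) = 115090; 114921 is not s-gonal.
s = 11: P(11, 160) = 114640 and P(11, 161) = 116081; 114921 is not s-gonal.
s = 12: P(12, 152) = 114912 and P(12, 153) = 116433; 114921 is not s-gonal.
Hits: s ∈ {4} → 1.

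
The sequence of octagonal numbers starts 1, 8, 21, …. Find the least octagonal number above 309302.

Solve n(3n−2) > 309302 for integer n.
The largest n with value ≤ 309302 is 321 (since 308481 ≤ 309302 < 310408), so the first above is n = 322, value 310408.

310408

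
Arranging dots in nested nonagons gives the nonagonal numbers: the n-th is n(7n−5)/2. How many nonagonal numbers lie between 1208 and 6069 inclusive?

24

The n-th nonagonal number is n(7n−5)/2.
Smallest index with value ≥ 1208: n = 19 (giving 1216).
Largest index with value ≤ 6069: n = 42 (giving 6069).
Indices 19 through 42: 24 terms.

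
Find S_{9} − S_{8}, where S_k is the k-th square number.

17

n² − (n−1)² = 2n − 1, so 9² − 8² = 2·9 − 1 = 17.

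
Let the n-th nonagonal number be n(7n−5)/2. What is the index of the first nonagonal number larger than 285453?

286

Solve n(7n−5)/2 > 285453 for integer n.
The largest n with value ≤ 285453 is 285 (since 283575 ≤ 285453 < 285571), so the first above is n = 286, value 285571.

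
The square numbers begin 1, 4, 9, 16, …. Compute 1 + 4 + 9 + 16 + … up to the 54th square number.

Σ_{i=1}^{54} i² = 54·55·109/6 = 53955.

53955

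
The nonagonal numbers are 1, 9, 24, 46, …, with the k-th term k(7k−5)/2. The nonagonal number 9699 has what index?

53

Set n(7n−5)/2 = 9699, giving 7n² − 5n − 19398 = 0.
So n = (5 + 737) / 14 = 742/14 = 53.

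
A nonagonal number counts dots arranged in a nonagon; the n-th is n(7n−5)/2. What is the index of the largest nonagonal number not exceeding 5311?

39

Solve n(7n−5)/2 ≤ 5311 for integer n.
n = 39 gives 5226 ≤ 5311, while n = 40 gives 5500 > 5311; so the answer is index 39.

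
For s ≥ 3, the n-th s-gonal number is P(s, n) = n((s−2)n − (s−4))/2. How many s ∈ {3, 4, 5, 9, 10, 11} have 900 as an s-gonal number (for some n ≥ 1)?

1

s = 3: P(3, 41) = 861 and P(3, 42) = 903; 900 is not s-gonal.
s = 4: P(4, 30) = 900. ✓
s = 5: P(5, 24) = 852 and P(5, 25) = 925; 900 is not s-gonal.
s = 9: P(9, 16) = 856 and P(9, 17) = 969; 900 is not s-gonal.
s = 10: P(10, 15) = 855 and P(10, 16) = 976; 900 is not s-gonal.
s = 11: P(11, 14) = 833 and P(11, 15) = 960; 900 is not s-gonal.
Hits: s ∈ {4} → 1.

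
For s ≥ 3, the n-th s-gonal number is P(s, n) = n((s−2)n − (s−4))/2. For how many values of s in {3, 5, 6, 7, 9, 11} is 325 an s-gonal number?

3

s = 3: P(3, 25) = 325. ✓
s = 5: P(5, 14) = 287 and P(5, 15) = 330; 325 is not s-gonal.
s = 6: P(6, 13) = 325. ✓
s = 7: P(7, 11) = 286 and P(7, 12) = 342; 325 is not s-gonal.
s = 9: P(9, 10) = 325. ✓
s = 11: P(11, 8) = 260 and P(11, 9) = 333; 325 is not s-gonal.
Hits: s ∈ {3, 6, 9} → 3.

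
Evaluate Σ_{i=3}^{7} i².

Σ_{i=3}^{7} i² = 140 − 5 = 135.

135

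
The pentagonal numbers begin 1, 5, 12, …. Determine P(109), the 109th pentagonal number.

17767

109·(3·109 − 1)/2 = 109·326/2 = 109·163 = 17767.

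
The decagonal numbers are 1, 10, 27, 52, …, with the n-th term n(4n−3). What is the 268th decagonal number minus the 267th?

Consecutive decagonal numbers differ by 8n − 7: here 8·268 − 7 = 2137.

2137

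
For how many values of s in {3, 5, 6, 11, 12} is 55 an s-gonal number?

s = 3: P(3, 10) = 55. ✓
s = 5: P(5, 6) = 51 and P(5, 7) = 70; 55 is not s-gonal.
s = 6: P(6, 5) = 45 and P(6, 6) = 66; 55 is not s-gonal.
s = 11: P(11, 3) = 30 and P(11, 4) = 58; 55 is not s-gonal.
s = 12: P(12, 3) = 33 and P(12, 4) = 64; 55 is not s-gonal.
Hits: s ∈ {3} → 1.

1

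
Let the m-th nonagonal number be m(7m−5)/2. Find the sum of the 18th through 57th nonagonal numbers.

Σ i(7i−5)/2 = (7Σi² − 5Σi) / 2 over i = 18..57.
Σi = 1653 − 153 = 1500 and Σi² = 63365 − 1785 = 61580.
(7·61580 − 5·1500) / 2 = 423560/2 = 211780.

211780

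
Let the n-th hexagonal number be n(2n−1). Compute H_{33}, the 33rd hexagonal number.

The 33rd hexagonal number is n(2n−1) with n = 33.
33·(2·33 − 1) = 33·65 = 2145.

2145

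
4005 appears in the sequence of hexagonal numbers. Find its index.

45

Set n(2n−1) = 4005, giving 2n² − n − 4005 = 0.
The discriminant is 1 + 8·4005 = 32041, and √32041 = 179.
So n = (1 + 179) / 4 = 180/4 = 45.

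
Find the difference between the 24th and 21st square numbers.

24² = 576 and 21² = 441.
Difference: 576 − 441 = 135.

135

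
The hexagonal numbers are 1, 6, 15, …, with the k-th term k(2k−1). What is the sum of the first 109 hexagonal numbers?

Σ i(2i−1) = 2Σi² − Σi over i = 1..109.
Σi = 5995 and Σi² = 437635.
2·437635 − 1·5995 = 869275.

869275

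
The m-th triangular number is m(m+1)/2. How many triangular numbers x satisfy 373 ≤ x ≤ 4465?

68

The n-th triangular number is n(n+1)/2.
Smallest index with value ≥ 373: n = 27 (giving 378).
Largest index with value ≤ 4465: n = 94 (giving 4465).
Indices 27 through 94: 68 terms.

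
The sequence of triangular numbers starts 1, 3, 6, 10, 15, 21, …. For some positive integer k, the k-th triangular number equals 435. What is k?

29

Set n(n+1)/2 = 435, giving n² + n − 870 = 0.
The discriminant is 1 + 8·435 = 3481, and √3481 = 59.
So n = (-1 + 59) / 2 = 58/2 = 29.
Check: 29·30/2 = 435. ✓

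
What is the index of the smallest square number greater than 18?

Solve n² > 18 for integer n.
The largest n with value ≤ 18 is 4 (since 16 ≤ 18 < 25), so the first above is n = 5, value 25.

5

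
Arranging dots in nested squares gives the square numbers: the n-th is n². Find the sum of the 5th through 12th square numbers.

620

Σ_{i=5}^{12} i² = 650 − 30 = 620.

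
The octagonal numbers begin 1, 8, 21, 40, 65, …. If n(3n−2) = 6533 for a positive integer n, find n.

Set n(3n−2) = 6533, giving 3n² − 2n − 6533 = 0.
The discriminant is 4 + 12·6533 = 78400, and √78400 = 280.
So n = (2 + 280) / 6 = 282/6 = 47.

47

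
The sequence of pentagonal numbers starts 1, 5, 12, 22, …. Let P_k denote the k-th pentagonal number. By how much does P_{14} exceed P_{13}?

Consecutive pentagonal numbers differ by 3n − 2: here 3·14 − 2 = 40.

40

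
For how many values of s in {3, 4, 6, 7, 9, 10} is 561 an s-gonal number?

2

s = 3: P(3, 33) = 561. ✓
s = 4: P(4, 23) = 529 and P(4, 24) = 576; 561 is not s-gonal.
s = 6: P(6, 17) = 561. ✓
s = 7: P(7, 15) = 540 and P(7, 16) = 616; 561 is not s-gonal.
s = 9: P(9, 13) = 559 and P(9, 14) = 651; 561 is not s-gonal.
s = 10: P(10, 12) = 540 and P(10, 13) = 637; 561 is not s-gonal.
Hits: s ∈ {3, 6} → 2.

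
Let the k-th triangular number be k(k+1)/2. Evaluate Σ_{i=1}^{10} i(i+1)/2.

Σ i(i+1)/2 = (Σi² + Σi) / 2 over i = 1..10.
Σi = 55 and Σi² = 385.
(1·385 + 1·55) / 2 = 440/2 = 220.

220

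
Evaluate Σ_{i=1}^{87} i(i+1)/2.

Σ i(i+1)/2 = (Σi² + Σi) / 2 over i = 1..87.
Σi = 3828 and Σi² = 223300.
(1·223300 + 1·3828) / 2 = 227128/2 = 113564.

113564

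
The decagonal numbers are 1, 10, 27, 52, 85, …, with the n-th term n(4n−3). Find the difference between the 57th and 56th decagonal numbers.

449

Consecutive decagonal numbers differ by 8n − 7: here 8·57 − 7 = 449.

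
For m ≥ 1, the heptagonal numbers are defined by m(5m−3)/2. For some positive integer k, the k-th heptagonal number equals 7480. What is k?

55

Set n(5n−3)/2 = 7480, giving 5n² − 3n − 14960 = 0.
So n = (3 + 547) / 10 = 550/10 = 55.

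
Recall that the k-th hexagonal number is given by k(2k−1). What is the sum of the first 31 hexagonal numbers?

20336

Σ i(2i−1) = 2Σi² − Σi over i = 1..31.
Σi = 496 and Σi² = 10416.
2·10416 − 1·496 = 20336.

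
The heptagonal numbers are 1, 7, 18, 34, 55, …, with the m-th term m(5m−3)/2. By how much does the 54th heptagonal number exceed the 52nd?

54·(5·54 − 3)/2 = 7209 and 52·(5·52 − 3)/2 = 6682.
Difference: 7209 − 6682 = 527.

527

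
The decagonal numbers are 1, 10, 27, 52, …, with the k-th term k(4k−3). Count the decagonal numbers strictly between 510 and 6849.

30

The n-th decagonal number is n(4n−3).
Smallest index with value > 510: n = 12 (giving 540).
Largest index with value < 6849: n = 41 (giving 6601).
Indices 12 through 41: 30 terms.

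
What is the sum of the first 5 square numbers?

Σ_{i=1}^{5} i² = 5·6·11/6 = 55.

55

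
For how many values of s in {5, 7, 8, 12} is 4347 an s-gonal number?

2

s = 5: P(5, 54) = 4347. ✓
s = 7: P(7, 42) = 4347. ✓
s = 8: P(8, 38) = 4256 and P(8, 39) = 4485; 4347 is not s-gonal.
s = 12: P(12, 29) = 4089 and P(12, 30) = 4380; 4347 is not s-gonal.
Hits: s ∈ {5, 7} → 2.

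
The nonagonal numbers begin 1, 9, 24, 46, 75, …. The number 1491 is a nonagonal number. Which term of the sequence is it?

Set n(7n−5)/2 = 1491, giving 7n² − 5n − 2982 = 0.
The discriminant is 25 + 56·1491 = 83521, and √83521 = 289.
So n = (5 + 289) / 14 = 294/14 = 21.

21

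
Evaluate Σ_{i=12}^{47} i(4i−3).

Σ i(4i−3) = 4Σi² − 3Σi over i = 12..47.
Σi = 1128 − 66 = 1062 and Σi² = 35720 − 506 = 35214.
4·35214 − 3·1062 = 137670.

137670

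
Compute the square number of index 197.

The 197th square number is n² with n = 197.
197² = 38809.

38809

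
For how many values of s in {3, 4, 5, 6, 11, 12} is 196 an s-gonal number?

2

s = 3: P(3, 19) = 190 and P(3, 20) = 210; 196 is not s-gonal.
s = 4: P(4, 14) = 196. ✓
s = 5: P(5, 11) = 176 and P(5, 12) = 210; 196 is not s-gonal.
s = 6: P(6, 10) = 190 and P(6, 11) = 231; 196 is not s-gonal.
s = 11: P(11, 7) = 196. ✓
s = 12: P(12, 6) = 156 and P(12, 7) = 217; 196 is not s-gonal.
Hits: s ∈ {4, 11} → 2.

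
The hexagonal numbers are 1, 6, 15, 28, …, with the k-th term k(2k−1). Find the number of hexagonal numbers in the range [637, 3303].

The n-th hexagonal number is n(2n−1).
Smallest index with value ≥ 637: n = 19 (giving 703).
Largest index with value ≤ 3303: n = 40 (giving 3160).
Indices 19 through 40: 22 terms.

22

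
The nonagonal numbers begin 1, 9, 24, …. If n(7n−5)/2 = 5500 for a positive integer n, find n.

Set n(7n−5)/2 = 5500, giving 7n² − 5n − 11000 = 0.
The discriminant is 25 + 56·5500 = 308025, and √308025 = 555.
So n = (5 + 555) / 14 = 560/14 = 40.

40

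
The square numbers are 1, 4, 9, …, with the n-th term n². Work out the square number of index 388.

150544

The 388th square number is n² with n = 388.
388² = 150544.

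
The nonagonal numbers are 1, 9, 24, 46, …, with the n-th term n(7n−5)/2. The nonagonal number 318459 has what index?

Set n(7n−5)/2 = 318459, giving 7n² − 5n − 636918 = 0.
So n = (5 + 4223) / 14 = 4228/14 = 302.

302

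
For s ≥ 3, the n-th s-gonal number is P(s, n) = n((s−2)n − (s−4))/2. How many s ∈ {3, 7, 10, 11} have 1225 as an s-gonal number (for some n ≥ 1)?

s = 3: P(3, 49) = 1225. ✓
s = 7: P(7, 22) = 1177 and P(7, 23) = 1288; 1225 is not s-gonal.
s = 10: P(10, 17) = 1105 and P(10, 18) = 1242; 1225 is not s-gonal.
s = 11: P(11, 16) = 1096 and P(11, 17) = 1241; 1225 is not s-gonal.
Hits: s ∈ {3} → 1.

1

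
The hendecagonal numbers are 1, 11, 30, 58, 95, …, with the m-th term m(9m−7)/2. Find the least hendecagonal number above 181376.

182911

Solve n(9n−7)/2 > 181376 for integer n.
The largest n with value ≤ 181376 is 201 (since 181101 ≤ 181376 < 182911), so the first above is n = 202, value 182911.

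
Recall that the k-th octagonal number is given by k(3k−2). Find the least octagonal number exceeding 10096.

Solve n(3n−2) > 10096 for integer n.
The largest n with value ≤ 10096 is 58 (since 9976 ≤ 10096 < 10325), so the first above is n = 59, value 10325.

10325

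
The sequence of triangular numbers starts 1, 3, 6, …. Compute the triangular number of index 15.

The 15th triangular number is n(n+1)/2 with n = 15.
15·16/2 = 240/2 = 120.

120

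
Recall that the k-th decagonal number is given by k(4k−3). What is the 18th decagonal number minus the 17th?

Consecutive decagonal numbers differ by 8n − 7: here 8·18 − 7 = 137.

137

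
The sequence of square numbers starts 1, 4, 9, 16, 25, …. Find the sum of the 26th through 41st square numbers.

18296

Σ_{i=26}^{41} i² = 23821 − 5525 = 18296.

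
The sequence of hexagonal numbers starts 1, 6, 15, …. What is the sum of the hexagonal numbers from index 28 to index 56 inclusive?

Σ i(2i−1) = 2Σi² − Σi over i = 28..56.
Σi = 1596 − 378 = 1218 and Σi² = 60116 − 6930 = 53186.
2·53186 − 1·1218 = 105154.

105154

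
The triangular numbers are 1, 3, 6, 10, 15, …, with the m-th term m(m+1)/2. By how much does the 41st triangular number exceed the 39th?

41·42/2 = 861 and 39·40/2 = 780.
Difference: 861 − 780 = 81.

81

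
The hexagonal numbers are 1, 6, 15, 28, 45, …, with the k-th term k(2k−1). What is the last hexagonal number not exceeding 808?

Solve n(2n−1) ≤ 808 for integer n.
n = 20 gives 780 ≤ 808, while n = 21 gives 861 > 808; so the answer is 780.

780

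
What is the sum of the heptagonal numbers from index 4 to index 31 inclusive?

25270

Σ i(5i−3)/2 = (5Σi² − 3Σi) / 2 over i = 4..31.
Σi = 496 − 6 = 490 and Σi² = 10416 − 14 = 10402.
(5·10402 − 3·490) / 2 = 50540/2 = 25270.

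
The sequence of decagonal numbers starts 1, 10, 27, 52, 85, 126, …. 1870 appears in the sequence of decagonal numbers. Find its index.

Set n(4n−3) = 1870, giving 4n² − 3n − 1870 = 0.
So n = (3 + 173) / 8 = 176/8 = 22.

22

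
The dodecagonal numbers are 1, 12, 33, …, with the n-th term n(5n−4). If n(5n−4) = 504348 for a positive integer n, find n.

Set n(5n−4) = 504348, giving 5n² − 4n − 504348 = 0.
The discriminant is 16 + 20·504348 = 10086976, and √10086976 = 3176.
So n = (4 + 3176) / 10 = 3180/10 = 318.
Check: 318·(5·318 − 4) = 504348. ✓

318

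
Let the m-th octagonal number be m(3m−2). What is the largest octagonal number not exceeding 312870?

312341

Solve n(3n−2) ≤ 312870 for integer n.
n = 323 gives 312341 ≤ 312870, while n = 324 gives 314280 > 312870; so the answer is 312341.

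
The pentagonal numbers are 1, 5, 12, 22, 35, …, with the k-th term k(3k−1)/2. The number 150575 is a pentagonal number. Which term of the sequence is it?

317

Set n(3n−1)/2 = 150575, giving 3n² − n − 301150 = 0.
The discriminant is 1 + 24·150575 = 3613801, and √3613801 = 1901.
So n = (1 + 1901) / 6 = 1902/6 = 317.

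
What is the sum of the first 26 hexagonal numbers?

12051

Σ i(2i−1) = 2Σi² − Σi over i = 1..26.
Σi = 351 and Σi² = 6201.
2·6201 − 1·351 = 12051.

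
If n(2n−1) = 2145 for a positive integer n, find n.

33

Set n(2n−1) = 2145, giving 2n² − n − 2145 = 0.
The discriminant is 1 + 8·2145 = 17161, and √17161 = 131.
So n = (1 + 131) / 4 = 132/4 = 33.
Check: 33·(2·33 − 1) = 2145. ✓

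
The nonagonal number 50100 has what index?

Set n(7n−5)/2 = 50100, giving 7n² − 5n − 100200 = 0.
The discriminant is 25 + 56·50100 = 2805625, and √2805625 = 1675.
So n = (5 + 1675) / 14 = 1680/14 = 120.
Check: 120·(7·120 − 5)/2 = 50100. ✓

120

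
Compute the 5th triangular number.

15

The 5th triangular number is n(n+1)/2 with n = 5.
5·6/2 = 30/2 = 15.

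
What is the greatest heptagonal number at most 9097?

8910

Solve n(5n−3)/2 ≤ 9097 for integer n.
n = 60 gives 8910 ≤ 9097, while n = 61 gives 9211 > 9097; so the answer is 8910.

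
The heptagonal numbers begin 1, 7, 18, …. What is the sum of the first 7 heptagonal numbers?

308

Σ i(5i−3)/2 = (5Σi² − 3Σi) / 2 over i = 1..7.
Σi = 28 and Σi² = 140.
(5·140 − 3·28) / 2 = 616/2 = 308.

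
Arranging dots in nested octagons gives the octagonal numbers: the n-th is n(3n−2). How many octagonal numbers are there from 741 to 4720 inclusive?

24

The n-th octagonal number is n(3n−2).
Smallest index with value ≥ 741: n = 17 (giving 833).
Largest index with value ≤ 4720: n = 40 (giving 4720).
Indices 17 through 40: 24 terms.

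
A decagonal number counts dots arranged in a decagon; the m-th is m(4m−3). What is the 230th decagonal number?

210910

The 230th decagonal number is n(4n−3) with n = 230.
230·(4·230 − 3) = 230·917 = 210910.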